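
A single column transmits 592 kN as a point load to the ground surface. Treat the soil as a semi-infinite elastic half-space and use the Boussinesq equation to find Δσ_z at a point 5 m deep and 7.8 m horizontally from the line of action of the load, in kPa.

Δσ_z ≈ 0.518 kPa

Boussinesq vertical stress below a point load on an elastic half-space:
Δσ_z = 3P/(2πz²) · [1 + (r/z)²]^(−5/2)
r/z = 7.8/5 = 1.56; [1+(r/z)²]^(−5/2) = 0.045775.
Δσ_z = 3×592/(2π×5²) × 0.045775 = 11.306 × 0.045775 = 0.5175 kPa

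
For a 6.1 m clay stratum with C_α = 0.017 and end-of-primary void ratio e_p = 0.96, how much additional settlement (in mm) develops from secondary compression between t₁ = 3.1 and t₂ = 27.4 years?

S_s ≈ 50.1 mm

Secondary compression: S_s = C_α·H/(1+e_p)·log₁₀(t₂/t₁)
S_s = 0.017×6.1/(1+0.96)×log₁₀(27.4/3.1)
    = 0.05291 × 0.9464 = 0.05007 m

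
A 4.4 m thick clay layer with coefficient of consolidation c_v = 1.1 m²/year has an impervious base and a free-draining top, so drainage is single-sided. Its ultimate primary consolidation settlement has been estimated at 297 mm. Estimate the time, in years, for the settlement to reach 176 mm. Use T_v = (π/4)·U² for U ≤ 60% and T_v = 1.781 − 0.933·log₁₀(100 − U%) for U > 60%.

Drainage path length: H_d = H = 4.4 m (single drainage).
U = S(t)/S_ult = 176/297 = 0.5926.
U ≤ 60%: T_v = (π/4)·U² = (π/4)×0.59259² = 0.27581.
t = T_v·H_d²/c_v = 0.27581×4.4²/1.1 = 4.854 years.

t ≈ 4.85 years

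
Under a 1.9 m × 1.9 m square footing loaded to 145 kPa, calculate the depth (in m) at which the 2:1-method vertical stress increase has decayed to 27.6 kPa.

z ≈ 2.45 m

2:1 spreading — at depth z the loaded area has grown by z in each plan dimension:
qB²/(B+z)² = Δσ_z ⇒ z = B(√(q/Δσ_z) − 1) = 1.9×(√(145/27.6) − 1) = 2.455 m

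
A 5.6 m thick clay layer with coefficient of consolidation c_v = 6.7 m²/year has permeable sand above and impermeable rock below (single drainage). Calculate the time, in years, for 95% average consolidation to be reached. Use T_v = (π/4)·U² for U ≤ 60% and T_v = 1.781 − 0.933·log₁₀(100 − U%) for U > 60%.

Drainage path length: H_d = H = 5.6 m (single drainage).
U > 60%: T_v = 1.781 − 0.933·log₁₀(100 − 95) = 1.1289.
t = T_v·H_d²/c_v = 1.1289×5.6²/6.7 = 5.284 years.

t ≈ 5.28 years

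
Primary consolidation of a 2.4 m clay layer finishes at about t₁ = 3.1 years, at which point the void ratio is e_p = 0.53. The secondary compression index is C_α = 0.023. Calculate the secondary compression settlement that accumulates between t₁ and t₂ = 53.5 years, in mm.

S_s ≈ 44.6 mm

Secondary compression: S_s = C_α·H/(1+e_p)·log₁₀(t₂/t₁)
S_s = 0.023×2.4/(1+0.53)×log₁₀(53.5/3.1)
    = 0.03608 × 1.237 = 0.04463 m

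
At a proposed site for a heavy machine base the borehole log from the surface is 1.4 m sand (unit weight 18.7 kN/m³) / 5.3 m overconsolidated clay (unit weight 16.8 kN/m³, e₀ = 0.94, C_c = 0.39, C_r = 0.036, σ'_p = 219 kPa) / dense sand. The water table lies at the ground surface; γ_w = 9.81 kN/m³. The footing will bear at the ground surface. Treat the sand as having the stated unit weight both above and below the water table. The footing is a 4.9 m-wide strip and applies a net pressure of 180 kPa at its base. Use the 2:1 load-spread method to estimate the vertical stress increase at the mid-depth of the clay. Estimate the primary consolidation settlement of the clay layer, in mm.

Mid-depth of clay below the ground surface: z = 1.4 + 5.3/2 = 4.05 m.
Total vertical stress at mid-clay: σ_v = 18.7×1.4 + 16.8×2.65 = 70.7 kPa.
Pore pressure: u = 9.81×(4.05 − 0) = 39.73 kPa.
Initial effective stress: σ'_0 = σ_v − u = 70.7 − 39.73 = 30.97 kPa.
Stress increase at mid-clay by the 2:1 spreading method:
Δσ = qB/(B+z) = 180×4.9/(4.9+4.05) = 98.547 kPa
Final effective stress: σ'_f = 30.97 + 98.547 = 129.52 kPa.
σ'_f = 129.52 ≤ σ'_p = 219 kPa, so the clay remains overconsolidated and only the recompression index applies:
S_c = C_r·H/(1+e₀)·log₁₀(σ'_f/σ'_0) = 0.036×5.3/1.94×log₁₀(129.52/30.97)
    = 0.098352 × 0.6214 = 0.06112 m

S_c ≈ 61.1 mm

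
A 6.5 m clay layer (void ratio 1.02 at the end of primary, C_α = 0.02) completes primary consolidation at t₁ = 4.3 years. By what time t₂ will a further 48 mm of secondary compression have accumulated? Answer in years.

t₂ ≈ 24 years

S_s = C_α·H/(1+e_p)·log₁₀(t₂/t₁) ⇒ log₁₀(t₂/t₁) = S_s·(1+e_p)/(C_α·H).
log₁₀(t₂/t₁) = 0.048 × (1+1.02) / (0.02×6.5) = 0.7458
t₂ = t₁ × 10^0.7458 = 4.3 × 5.57 = 23.95 years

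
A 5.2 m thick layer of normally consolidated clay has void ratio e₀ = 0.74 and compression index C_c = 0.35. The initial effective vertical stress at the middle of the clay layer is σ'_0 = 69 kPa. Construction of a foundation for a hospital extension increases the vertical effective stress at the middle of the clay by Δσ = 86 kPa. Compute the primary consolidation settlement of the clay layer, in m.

S_c ≈ 0.368 m

Final effective stress: σ'_f = σ'_0 + Δσ = 69 + 86 = 155 kPa.
Normally consolidated clay, so the full stress increment lies on the virgin compression line:
S_c = C_c·H/(1+e₀)·log₁₀(σ'_f/σ'_0) = 0.35×5.2/(1+0.74)×log₁₀(155/69)
    = 1.046 × 0.35148 = 0.3676 m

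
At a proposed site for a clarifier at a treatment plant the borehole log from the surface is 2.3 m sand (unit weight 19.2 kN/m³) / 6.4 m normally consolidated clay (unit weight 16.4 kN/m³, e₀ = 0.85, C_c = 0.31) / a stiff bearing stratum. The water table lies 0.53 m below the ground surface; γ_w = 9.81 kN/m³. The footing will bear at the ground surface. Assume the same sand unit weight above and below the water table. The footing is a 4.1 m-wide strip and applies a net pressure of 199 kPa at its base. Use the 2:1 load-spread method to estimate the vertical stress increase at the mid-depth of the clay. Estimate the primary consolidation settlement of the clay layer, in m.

S_c ≈ 0.475 m

Mid-depth of clay below the ground surface: z = 2.3 + 6.4/2 = 5.5 m.
Total vertical stress at mid-clay: σ_v = 19.2×2.3 + 16.4×3.2 = 96.64 kPa.
Pore pressure: u = 9.81×(5.5 − 0.53) = 48.756 kPa.
Initial effective stress: σ'_0 = σ_v − u = 96.64 − 48.756 = 47.884 kPa.
Stress increase at mid-clay by the 2:1 spreading method:
Δσ = qB/(B+z) = 199×4.1/(4.1+5.5) = 84.99 kPa
Final effective stress: σ'_f = σ'_0 + Δσ = 47.884 + 84.99 = 132.87 kPa.
Normally consolidated clay, so the full stress increment lies on the virgin compression line:
S_c = C_c·H/(1+e₀)·log₁₀(σ'_f/σ'_0) = 0.31×6.4/(1+0.85)×log₁₀(132.87/47.884)
    = 1.0724 × 0.44324 = 0.4753 m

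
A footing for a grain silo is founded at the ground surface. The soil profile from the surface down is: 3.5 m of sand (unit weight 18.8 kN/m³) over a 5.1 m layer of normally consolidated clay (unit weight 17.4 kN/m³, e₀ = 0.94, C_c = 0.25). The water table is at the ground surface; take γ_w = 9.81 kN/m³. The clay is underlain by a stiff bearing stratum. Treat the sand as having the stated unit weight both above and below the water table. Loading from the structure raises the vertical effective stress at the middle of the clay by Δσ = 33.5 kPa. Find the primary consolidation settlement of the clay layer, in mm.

S_c ≈ 145 mm

Mid-depth of clay below the ground surface: z = 3.5 + 5.1/2 = 6.05 m.
Total vertical stress at mid-clay: σ_v = 18.8×3.5 + 17.4×2.55 = 110.17 kPa.
Pore pressure: u = 9.81×(6.05 − 0) = 59.351 kPa.
Initial effective stress: σ'_0 = σ_v − u = 110.17 − 59.351 = 50.819 kPa.
Final effective stress: σ'_f = σ'_0 + Δσ = 50.819 + 33.5 = 84.319 kPa.
Normally consolidated clay, so the full stress increment lies on the virgin compression line:
S_c = C_c·H/(1+e₀)·log₁₀(σ'_f/σ'_0) = 0.25×5.1/(1+0.94)×log₁₀(84.319/50.819)
    = 0.65722 × 0.2199 = 0.1445 m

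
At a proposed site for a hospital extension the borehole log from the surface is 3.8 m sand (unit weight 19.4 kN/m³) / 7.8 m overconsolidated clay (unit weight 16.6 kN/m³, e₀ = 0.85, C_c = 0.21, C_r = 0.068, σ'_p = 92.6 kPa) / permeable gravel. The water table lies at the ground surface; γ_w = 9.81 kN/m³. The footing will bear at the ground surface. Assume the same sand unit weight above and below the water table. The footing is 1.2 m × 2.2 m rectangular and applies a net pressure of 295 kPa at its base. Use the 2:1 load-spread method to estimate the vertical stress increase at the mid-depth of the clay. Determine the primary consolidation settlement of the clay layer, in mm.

S_c ≈ 16.4 mm

Mid-depth of clay below the ground surface: z = 3.8 + 7.8/2 = 7.7 m.
Total vertical stress at mid-clay: σ_v = 19.4×3.8 + 16.6×3.9 = 138.46 kPa.
Pore pressure: u = 9.81×(7.7 − 0) = 75.537 kPa.
Initial effective stress: σ'_0 = σ_v − u = 138.46 − 75.537 = 62.923 kPa.
Stress increase at mid-clay by the 2:1 spreading method:
Δσ = qBL/((B+z)(L+z)) = 295×1.2×2.2/((1.2+7.7)(2.2+7.7)) = 8.839 kPa
Final effective stress: σ'_f = 62.923 + 8.839 = 71.762 kPa.
σ'_f = 71.762 ≤ σ'_p = 92.6 kPa, so the clay remains overconsolidated and only the recompression index applies:
S_c = C_r·H/(1+e₀)·log₁₀(σ'_f/σ'_0) = 0.068×7.8/1.85×log₁₀(71.762/62.923)
    = 0.2867 × 0.057085 = 0.01637 m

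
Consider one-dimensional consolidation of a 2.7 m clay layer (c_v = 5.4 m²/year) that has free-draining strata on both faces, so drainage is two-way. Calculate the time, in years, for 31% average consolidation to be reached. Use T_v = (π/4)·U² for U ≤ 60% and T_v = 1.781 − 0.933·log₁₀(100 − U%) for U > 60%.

t ≈ 0.0255 years

Drainage path length: H_d = H/2 = 1.35 m (double drainage).
U ≤ 60%: T_v = (π/4)·U² = (π/4)×0.31² = 0.075477.
t = T_v·H_d²/c_v = 0.075477×1.35²/5.4 = 0.02547 years.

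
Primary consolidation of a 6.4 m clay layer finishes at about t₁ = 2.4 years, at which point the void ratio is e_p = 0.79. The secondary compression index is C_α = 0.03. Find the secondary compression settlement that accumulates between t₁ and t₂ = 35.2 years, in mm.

Secondary compression: S_s = C_α·H/(1+e_p)·log₁₀(t₂/t₁)
S_s = 0.03×6.4/(1+0.79)×log₁₀(35.2/2.4)
    = 0.1073 × 1.166 = 0.1251 m

S_s ≈ 125 mm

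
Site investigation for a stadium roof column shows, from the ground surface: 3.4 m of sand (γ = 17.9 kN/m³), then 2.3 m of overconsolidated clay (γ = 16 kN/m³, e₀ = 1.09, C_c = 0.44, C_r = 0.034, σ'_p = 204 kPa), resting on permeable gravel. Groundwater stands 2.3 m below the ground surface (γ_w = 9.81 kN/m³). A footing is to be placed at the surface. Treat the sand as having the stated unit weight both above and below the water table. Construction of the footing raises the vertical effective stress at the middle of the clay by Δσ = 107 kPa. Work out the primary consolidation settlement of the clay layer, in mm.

S_c ≈ 17.1 mm

Mid-depth of clay below the ground surface: z = 3.4 + 2.3/2 = 4.55 m.
Total vertical stress at mid-clay: σ_v = 17.9×3.4 + 16×1.15 = 79.26 kPa.
Pore pressure: u = 9.81×(4.55 − 2.3) = 22.073 kPa.
Initial effective stress: σ'_0 = σ_v − u = 79.26 − 22.073 = 57.187 kPa.
Final effective stress: σ'_f = 57.187 + 107 = 164.19 kPa.
σ'_f = 164.19 ≤ σ'_p = 204 kPa, so the clay remains overconsolidated and only the recompression index applies:
S_c = C_r·H/(1+e₀)·log₁₀(σ'_f/σ'_0) = 0.034×2.3/2.09×log₁₀(164.19/57.187)
    = 0.037417 × 0.45805 = 0.01714 m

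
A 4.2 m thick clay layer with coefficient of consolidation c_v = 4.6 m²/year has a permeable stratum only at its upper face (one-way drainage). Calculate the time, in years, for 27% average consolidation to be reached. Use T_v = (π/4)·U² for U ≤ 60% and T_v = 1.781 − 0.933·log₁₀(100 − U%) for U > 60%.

Drainage path length: H_d = H = 4.2 m (single drainage).
U ≤ 60%: T_v = (π/4)·U² = (π/4)×0.27² = 0.057256.
t = T_v·H_d²/c_v = 0.057256×4.2²/4.6 = 0.2196 years.

t ≈ 0.22 years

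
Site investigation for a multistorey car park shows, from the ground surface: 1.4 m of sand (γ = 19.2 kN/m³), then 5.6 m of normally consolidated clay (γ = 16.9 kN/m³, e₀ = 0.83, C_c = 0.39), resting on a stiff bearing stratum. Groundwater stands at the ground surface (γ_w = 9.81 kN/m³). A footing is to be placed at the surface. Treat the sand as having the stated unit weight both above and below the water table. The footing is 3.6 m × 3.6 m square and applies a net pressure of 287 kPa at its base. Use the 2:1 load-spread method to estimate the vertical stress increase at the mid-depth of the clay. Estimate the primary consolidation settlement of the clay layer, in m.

S_c ≈ 0.543 m

Mid-depth of clay below the ground surface: z = 1.4 + 5.6/2 = 4.2 m.
Total vertical stress at mid-clay: σ_v = 19.2×1.4 + 16.9×2.8 = 74.2 kPa.
Pore pressure: u = 9.81×(4.2 − 0) = 41.202 kPa.
Initial effective stress: σ'_0 = σ_v − u = 74.2 − 41.202 = 32.998 kPa.
Stress increase at mid-clay by the 2:1 spreading method:
Δσ = qBL/((B+z)(L+z)) = 287×3.6×3.6/((3.6+4.2)(3.6+4.2)) = 61.136 kPa
Final effective stress: σ'_f = σ'_0 + Δσ = 32.998 + 61.136 = 94.134 kPa.
Normally consolidated clay, so the full stress increment lies on the virgin compression line:
S_c = C_c·H/(1+e₀)·log₁₀(σ'_f/σ'_0) = 0.39×5.6/(1+0.83)×log₁₀(94.134/32.998)
    = 1.1934 × 0.45526 = 0.5433 m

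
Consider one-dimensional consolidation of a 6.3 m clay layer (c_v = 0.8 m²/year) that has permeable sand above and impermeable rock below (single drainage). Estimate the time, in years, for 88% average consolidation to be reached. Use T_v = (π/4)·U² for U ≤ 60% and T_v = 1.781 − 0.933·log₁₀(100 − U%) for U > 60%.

Drainage path length: H_d = H = 6.3 m (single drainage).
U > 60%: T_v = 1.781 − 0.933·log₁₀(100 − 88) = 0.77412.
t = T_v·H_d²/c_v = 0.77412×6.3²/0.8 = 38.41 years.

t ≈ 38.4 years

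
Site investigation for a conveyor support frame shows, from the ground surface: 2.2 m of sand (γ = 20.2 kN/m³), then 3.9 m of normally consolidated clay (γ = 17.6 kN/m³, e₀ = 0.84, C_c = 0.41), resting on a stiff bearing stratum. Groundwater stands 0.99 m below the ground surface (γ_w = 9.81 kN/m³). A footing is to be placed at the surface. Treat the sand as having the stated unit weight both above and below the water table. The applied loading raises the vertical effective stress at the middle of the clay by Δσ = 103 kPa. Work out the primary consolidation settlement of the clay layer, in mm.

Mid-depth of clay below the ground surface: z = 2.2 + 3.9/2 = 4.15 m.
Total vertical stress at mid-clay: σ_v = 20.2×2.2 + 17.6×1.95 = 78.76 kPa.
Pore pressure: u = 9.81×(4.15 − 0.99) = 31 kPa.
Initial effective stress: σ'_0 = σ_v − u = 78.76 − 31 = 47.76 kPa.
Final effective stress: σ'_f = σ'_0 + Δσ = 47.76 + 103 = 150.76 kPa.
Normally consolidated clay, so the full stress increment lies on the virgin compression line:
S_c = C_c·H/(1+e₀)·log₁₀(σ'_f/σ'_0) = 0.41×3.9/(1+0.84)×log₁₀(150.76/47.76)
    = 0.86902 × 0.49922 = 0.4338 m

S_c ≈ 434 mm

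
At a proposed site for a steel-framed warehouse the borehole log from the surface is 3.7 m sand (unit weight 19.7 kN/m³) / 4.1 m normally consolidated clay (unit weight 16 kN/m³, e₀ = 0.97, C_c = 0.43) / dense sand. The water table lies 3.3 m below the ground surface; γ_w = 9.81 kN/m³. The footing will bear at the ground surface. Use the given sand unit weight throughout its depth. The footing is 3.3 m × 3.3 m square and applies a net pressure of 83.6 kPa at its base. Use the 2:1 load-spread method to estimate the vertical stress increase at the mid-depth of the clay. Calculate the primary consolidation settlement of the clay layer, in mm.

Mid-depth of clay below the ground surface: z = 3.7 + 4.1/2 = 5.75 m.
Total vertical stress at mid-clay: σ_v = 19.7×3.7 + 16×2.05 = 105.69 kPa.
Pore pressure: u = 9.81×(5.75 − 3.3) = 24.035 kPa.
Initial effective stress: σ'_0 = σ_v − u = 105.69 − 24.035 = 81.655 kPa.
Stress increase at mid-clay by the 2:1 spreading method:
Δσ = qBL/((B+z)(L+z)) = 83.6×3.3×3.3/((3.3+5.75)(3.3+5.75)) = 11.116 kPa
Final effective stress: σ'_f = σ'_0 + Δσ = 81.655 + 11.116 = 92.771 kPa.
Normally consolidated clay, so the full stress increment lies on the virgin compression line:
S_c = C_c·H/(1+e₀)·log₁₀(σ'_f/σ'_0) = 0.43×4.1/(1+0.97)×log₁₀(92.771/81.655)
    = 0.89492 × 0.055429 = 0.0496 m

S_c ≈ 49.6 mm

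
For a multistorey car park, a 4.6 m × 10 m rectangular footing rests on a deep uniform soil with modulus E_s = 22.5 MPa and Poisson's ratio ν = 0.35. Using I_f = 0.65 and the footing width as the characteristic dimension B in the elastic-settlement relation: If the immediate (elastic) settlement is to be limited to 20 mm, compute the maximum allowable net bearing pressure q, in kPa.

E_s = 22.5 MPa = 22500 kPa.
S_e = q·B·(1−ν²)/E_s · I_f  ⇒  q = S_e·E_s / (B·(1−ν²)·I_f).
q = 0.02 × 22500 / (4.6 × 0.8775 × 0.65) = 171.5 kPa

q ≈ 172 kPa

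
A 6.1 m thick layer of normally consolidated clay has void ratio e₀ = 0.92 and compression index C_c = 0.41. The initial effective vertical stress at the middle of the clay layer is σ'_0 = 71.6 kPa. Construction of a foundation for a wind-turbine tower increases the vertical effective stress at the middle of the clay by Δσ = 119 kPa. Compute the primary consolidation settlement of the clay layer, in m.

S_c ≈ 0.554 m

Final effective stress: σ'_f = σ'_0 + Δσ = 71.6 + 119 = 190.6 kPa.
Normally consolidated clay, so the full stress increment lies on the virgin compression line:
S_c = C_c·H/(1+e₀)·log₁₀(σ'_f/σ'_0) = 0.41×6.1/(1+0.92)×log₁₀(190.6/71.6)
    = 1.3026 × 0.42521 = 0.5539 m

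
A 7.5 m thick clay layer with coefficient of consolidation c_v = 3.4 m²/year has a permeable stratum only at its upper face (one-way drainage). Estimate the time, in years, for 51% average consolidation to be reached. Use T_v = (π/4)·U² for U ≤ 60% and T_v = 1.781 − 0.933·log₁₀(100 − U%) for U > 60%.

Drainage path length: H_d = H = 7.5 m (single drainage).
U ≤ 60%: T_v = (π/4)·U² = (π/4)×0.51² = 0.20428.
t = T_v·H_d²/c_v = 0.20428×7.5²/3.4 = 3.38 years.

t ≈ 3.38 years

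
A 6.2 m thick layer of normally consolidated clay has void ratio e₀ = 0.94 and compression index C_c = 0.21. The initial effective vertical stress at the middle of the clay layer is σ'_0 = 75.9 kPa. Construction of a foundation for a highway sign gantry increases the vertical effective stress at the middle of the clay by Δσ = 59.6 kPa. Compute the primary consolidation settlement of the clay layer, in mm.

Final effective stress: σ'_f = σ'_0 + Δσ = 75.9 + 59.6 = 135.5 kPa.
Normally consolidated clay, so the full stress increment lies on the virgin compression line:
S_c = C_c·H/(1+e₀)·log₁₀(σ'_f/σ'_0) = 0.21×6.2/(1+0.94)×log₁₀(135.5/75.9)
    = 0.67113 × 0.2517 = 0.1689 m

S_c ≈ 169 mm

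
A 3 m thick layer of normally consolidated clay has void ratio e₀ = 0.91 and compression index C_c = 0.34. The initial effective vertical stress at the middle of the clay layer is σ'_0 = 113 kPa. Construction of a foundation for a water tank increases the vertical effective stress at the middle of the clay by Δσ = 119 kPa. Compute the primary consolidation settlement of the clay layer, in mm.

S_c ≈ 167 mm

Final effective stress: σ'_f = σ'_0 + Δσ = 113 + 119 = 232 kPa.
Normally consolidated clay, so the full stress increment lies on the virgin compression line:
S_c = C_c·H/(1+e₀)·log₁₀(σ'_f/σ'_0) = 0.34×3/(1+0.91)×log₁₀(232/113)
    = 0.53403 × 0.31241 = 0.1668 m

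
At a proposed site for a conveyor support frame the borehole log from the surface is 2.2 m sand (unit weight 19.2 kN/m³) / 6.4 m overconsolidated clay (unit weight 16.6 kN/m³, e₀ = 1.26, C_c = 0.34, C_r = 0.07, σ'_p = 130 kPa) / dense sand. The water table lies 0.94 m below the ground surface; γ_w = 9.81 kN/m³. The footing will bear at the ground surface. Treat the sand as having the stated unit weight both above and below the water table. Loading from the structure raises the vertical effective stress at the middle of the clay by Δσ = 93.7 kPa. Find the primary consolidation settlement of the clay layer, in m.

Mid-depth of clay below the ground surface: z = 2.2 + 6.4/2 = 5.4 m.
Total vertical stress at mid-clay: σ_v = 19.2×2.2 + 16.6×3.2 = 95.36 kPa.
Pore pressure: u = 9.81×(5.4 − 0.94) = 43.753 kPa.
Initial effective stress: σ'_0 = σ_v − u = 95.36 − 43.753 = 51.607 kPa.
Final effective stress: σ'_f = 51.607 + 93.7 = 145.31 kPa.
σ'_f = 145.31 > σ'_p = 130 kPa, so the stress path crosses the preconsolidation pressure — recompression up to σ'_p, then virgin compression beyond:
S_c = H/(1+e₀)·[C_r·log₁₀(σ'_p/σ'_0) + C_c·log₁₀(σ'_f/σ'_p)]
    = 6.4/2.26 × [0.07×log₁₀(130/51.607) + 0.34×log₁₀(145.31/130)]
    = 2.8319 × [0.028086 + 0.01644] = 0.1261 m

S_c ≈ 0.126 m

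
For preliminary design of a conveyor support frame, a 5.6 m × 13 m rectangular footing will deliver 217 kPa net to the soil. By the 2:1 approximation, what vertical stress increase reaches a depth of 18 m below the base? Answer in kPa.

Δσ_z ≈ 21.6 kPa

By the 2:1 method the load spreads at 1 horizontal : 2 vertical, so at depth z the loaded area has grown by z in each plan dimension:
Δσ = qBL/((B+z)(L+z)) = 217×5.6×13/((5.6+18)(13+18)) = 21.593 kPa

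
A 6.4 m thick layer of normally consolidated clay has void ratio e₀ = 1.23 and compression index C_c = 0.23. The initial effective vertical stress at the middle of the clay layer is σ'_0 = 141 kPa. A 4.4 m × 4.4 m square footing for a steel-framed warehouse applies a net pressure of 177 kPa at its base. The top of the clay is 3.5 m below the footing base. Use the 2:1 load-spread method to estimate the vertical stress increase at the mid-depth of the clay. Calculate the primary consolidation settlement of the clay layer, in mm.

Mid-depth of clay below the footing base: z = 3.5 + 6.4/2 = 6.7 m.
Stress increase at mid-clay by the 2:1 spreading method:
Δσ = qBL/((B+z)(L+z)) = 177×4.4×4.4/((4.4+6.7)(4.4+6.7)) = 27.812 kPa
Final effective stress: σ'_f = σ'_0 + Δσ = 141 + 27.812 = 168.81 kPa.
Normally consolidated clay, so the full stress increment lies on the virgin compression line:
S_c = C_c·H/(1+e₀)·log₁₀(σ'_f/σ'_0) = 0.23×6.4/(1+1.23)×log₁₀(168.81/141)
    = 0.66009 × 0.078179 = 0.05161 m

S_c ≈ 51.6 mm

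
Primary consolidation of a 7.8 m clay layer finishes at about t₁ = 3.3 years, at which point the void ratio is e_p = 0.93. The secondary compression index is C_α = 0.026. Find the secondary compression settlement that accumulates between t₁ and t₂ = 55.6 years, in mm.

S_s ≈ 129 mm

Secondary compression: S_s = C_α·H/(1+e_p)·log₁₀(t₂/t₁)
S_s = 0.026×7.8/(1+0.93)×log₁₀(55.6/3.3)
    = 0.1051 × 1.227 = 0.1289 m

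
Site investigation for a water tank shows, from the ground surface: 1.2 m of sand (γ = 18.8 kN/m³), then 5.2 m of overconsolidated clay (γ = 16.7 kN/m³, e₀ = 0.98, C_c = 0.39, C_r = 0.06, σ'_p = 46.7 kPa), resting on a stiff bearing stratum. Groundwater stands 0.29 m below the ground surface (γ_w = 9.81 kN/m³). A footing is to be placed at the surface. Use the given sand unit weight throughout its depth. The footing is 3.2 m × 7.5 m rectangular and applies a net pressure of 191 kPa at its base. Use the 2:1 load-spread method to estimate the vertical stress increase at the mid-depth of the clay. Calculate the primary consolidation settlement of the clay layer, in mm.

S_c ≈ 316 mm

Mid-depth of clay below the ground surface: z = 1.2 + 5.2/2 = 3.8 m.
Total vertical stress at mid-clay: σ_v = 18.8×1.2 + 16.7×2.6 = 65.98 kPa.
Pore pressure: u = 9.81×(3.8 − 0.29) = 34.433 kPa.
Initial effective stress: σ'_0 = σ_v − u = 65.98 − 34.433 = 31.547 kPa.
Stress increase at mid-clay by the 2:1 spreading method:
Δσ = qBL/((B+z)(L+z)) = 191×3.2×7.5/((3.2+3.8)(7.5+3.8)) = 57.952 kPa
Final effective stress: σ'_f = 31.547 + 57.952 = 89.499 kPa.
σ'_f = 89.499 > σ'_p = 46.7 kPa, so the stress path crosses the preconsolidation pressure — recompression up to σ'_p, then virgin compression beyond:
S_c = H/(1+e₀)·[C_r·log₁₀(σ'_p/σ'_0) + C_c·log₁₀(σ'_f/σ'_p)]
    = 5.2/1.98 × [0.06×log₁₀(46.7/31.547) + 0.39×log₁₀(89.499/46.7)]
    = 2.6263 × [0.010222 + 0.11018] = 0.3162 m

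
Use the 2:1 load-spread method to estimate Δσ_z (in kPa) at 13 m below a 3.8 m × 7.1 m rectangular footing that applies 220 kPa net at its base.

Δσ_z ≈ 17.6 kPa

By the 2:1 method the load spreads at 1 horizontal : 2 vertical, so at depth z the loaded area has grown by z in each plan dimension:
Δσ = qBL/((B+z)(L+z)) = 220×3.8×7.1/((3.8+13)(7.1+13)) = 17.578 kPa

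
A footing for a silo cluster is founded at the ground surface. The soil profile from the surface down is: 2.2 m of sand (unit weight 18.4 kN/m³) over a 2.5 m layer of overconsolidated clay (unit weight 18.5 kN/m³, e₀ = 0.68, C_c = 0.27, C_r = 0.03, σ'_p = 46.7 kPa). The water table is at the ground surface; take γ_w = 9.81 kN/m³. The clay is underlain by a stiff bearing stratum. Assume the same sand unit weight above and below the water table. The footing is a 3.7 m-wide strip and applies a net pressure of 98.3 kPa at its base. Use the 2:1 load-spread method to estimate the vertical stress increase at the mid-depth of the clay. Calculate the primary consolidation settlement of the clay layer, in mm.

S_c ≈ 104 mm

Mid-depth of clay below the ground surface: z = 2.2 + 2.5/2 = 3.45 m.
Total vertical stress at mid-clay: σ_v = 18.4×2.2 + 18.5×1.25 = 63.605 kPa.
Pore pressure: u = 9.81×(3.45 − 0) = 33.845 kPa.
Initial effective stress: σ'_0 = σ_v − u = 63.605 − 33.845 = 29.76 kPa.
Stress increase at mid-clay by the 2:1 spreading method:
Δσ = qB/(B+z) = 98.3×3.7/(3.7+3.45) = 50.869 kPa
Final effective stress: σ'_f = 29.76 + 50.869 = 80.629 kPa.
σ'_f = 80.629 > σ'_p = 46.7 kPa, so the stress path crosses the preconsolidation pressure — recompression up to σ'_p, then virgin compression beyond:
S_c = H/(1+e₀)·[C_r·log₁₀(σ'_p/σ'_0) + C_c·log₁₀(σ'_f/σ'_p)]
    = 2.5/1.68 × [0.03×log₁₀(46.7/29.76) + 0.27×log₁₀(80.629/46.7)]
    = 1.4881 × [0.0058705 + 0.064037] = 0.104 m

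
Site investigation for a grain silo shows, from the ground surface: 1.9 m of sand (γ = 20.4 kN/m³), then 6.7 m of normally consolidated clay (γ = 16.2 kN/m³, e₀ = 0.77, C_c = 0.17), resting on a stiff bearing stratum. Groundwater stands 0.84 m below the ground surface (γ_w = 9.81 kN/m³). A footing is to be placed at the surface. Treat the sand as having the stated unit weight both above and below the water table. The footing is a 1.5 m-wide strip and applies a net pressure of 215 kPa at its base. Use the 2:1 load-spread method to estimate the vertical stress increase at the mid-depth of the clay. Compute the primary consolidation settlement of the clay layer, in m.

S_c ≈ 0.188 m

Mid-depth of clay below the ground surface: z = 1.9 + 6.7/2 = 5.25 m.
Total vertical stress at mid-clay: σ_v = 20.4×1.9 + 16.2×3.35 = 93.03 kPa.
Pore pressure: u = 9.81×(5.25 − 0.84) = 43.262 kPa.
Initial effective stress: σ'_0 = σ_v − u = 93.03 − 43.262 = 49.768 kPa.
Stress increase at mid-clay by the 2:1 spreading method:
Δσ = qB/(B+z) = 215×1.5/(1.5+5.25) = 47.778 kPa
Final effective stress: σ'_f = σ'_0 + Δσ = 49.768 + 47.778 = 97.546 kPa.
Normally consolidated clay, so the full stress increment lies on the virgin compression line:
S_c = C_c·H/(1+e₀)·log₁₀(σ'_f/σ'_0) = 0.17×6.7/(1+0.77)×log₁₀(97.546/49.768)
    = 0.6435 × 0.29226 = 0.1881 m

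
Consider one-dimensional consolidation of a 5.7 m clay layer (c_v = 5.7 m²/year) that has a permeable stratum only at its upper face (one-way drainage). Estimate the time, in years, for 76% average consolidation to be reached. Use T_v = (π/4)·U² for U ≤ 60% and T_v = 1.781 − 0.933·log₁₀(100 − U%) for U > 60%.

Drainage path length: H_d = H = 5.7 m (single drainage).
U > 60%: T_v = 1.781 − 0.933·log₁₀(100 − 76) = 0.49326.
t = T_v·H_d²/c_v = 0.49326×5.7²/5.7 = 2.812 years.

t ≈ 2.81 years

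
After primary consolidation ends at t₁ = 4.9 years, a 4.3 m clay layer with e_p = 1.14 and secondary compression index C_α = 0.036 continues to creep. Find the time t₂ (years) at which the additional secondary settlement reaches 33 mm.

S_s = C_α·H/(1+e_p)·log₁₀(t₂/t₁) ⇒ log₁₀(t₂/t₁) = S_s·(1+e_p)/(C_α·H).
log₁₀(t₂/t₁) = 0.033 × (1+1.14) / (0.036×4.3) = 0.4562
t₂ = t₁ × 10^0.4562 = 4.9 × 2.859 = 14.01 years

t₂ ≈ 14 years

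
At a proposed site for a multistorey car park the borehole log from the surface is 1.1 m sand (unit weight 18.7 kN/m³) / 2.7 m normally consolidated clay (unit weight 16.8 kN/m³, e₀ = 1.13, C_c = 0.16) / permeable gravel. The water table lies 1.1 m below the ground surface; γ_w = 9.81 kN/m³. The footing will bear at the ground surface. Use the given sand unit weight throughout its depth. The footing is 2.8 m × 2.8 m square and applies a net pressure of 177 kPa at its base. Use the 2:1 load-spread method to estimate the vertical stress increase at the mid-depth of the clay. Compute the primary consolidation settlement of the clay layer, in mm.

S_c ≈ 86.8 mm

Mid-depth of clay below the ground surface: z = 1.1 + 2.7/2 = 2.45 m.
Total vertical stress at mid-clay: σ_v = 18.7×1.1 + 16.8×1.35 = 43.25 kPa.
Pore pressure: u = 9.81×(2.45 − 1.1) = 13.244 kPa.
Initial effective stress: σ'_0 = σ_v − u = 43.25 − 13.244 = 30.006 kPa.
Stress increase at mid-clay by the 2:1 spreading method:
Δσ = qBL/((B+z)(L+z)) = 177×2.8×2.8/((2.8+2.45)(2.8+2.45)) = 50.347 kPa
Final effective stress: σ'_f = σ'_0 + Δσ = 30.006 + 50.347 = 80.353 kPa.
Normally consolidated clay, so the full stress increment lies on the virgin compression line:
S_c = C_c·H/(1+e₀)·log₁₀(σ'_f/σ'_0) = 0.16×2.7/(1+1.13)×log₁₀(80.353/30.006)
    = 0.20282 × 0.42779 = 0.08676 m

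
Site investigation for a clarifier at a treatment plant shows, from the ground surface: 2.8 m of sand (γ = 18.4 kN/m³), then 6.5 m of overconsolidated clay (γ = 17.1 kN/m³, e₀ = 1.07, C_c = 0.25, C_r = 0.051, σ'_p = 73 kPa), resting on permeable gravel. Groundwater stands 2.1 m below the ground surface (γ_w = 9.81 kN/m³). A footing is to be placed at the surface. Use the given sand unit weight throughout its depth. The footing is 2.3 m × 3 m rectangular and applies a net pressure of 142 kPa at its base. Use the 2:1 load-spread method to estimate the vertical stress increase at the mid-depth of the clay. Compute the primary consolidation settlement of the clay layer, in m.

S_c ≈ 0.0413 m

Mid-depth of clay below the ground surface: z = 2.8 + 6.5/2 = 6.05 m.
Total vertical stress at mid-clay: σ_v = 18.4×2.8 + 17.1×3.25 = 107.09 kPa.
Pore pressure: u = 9.81×(6.05 − 2.1) = 38.75 kPa.
Initial effective stress: σ'_0 = σ_v − u = 107.09 − 38.75 = 68.34 kPa.
Stress increase at mid-clay by the 2:1 spreading method:
Δσ = qBL/((B+z)(L+z)) = 142×2.3×3/((2.3+6.05)(3+6.05)) = 12.966 kPa
Final effective stress: σ'_f = 68.34 + 12.966 = 81.306 kPa.
σ'_f = 81.306 > σ'_p = 73 kPa, so the stress path crosses the preconsolidation pressure — recompression up to σ'_p, then virgin compression beyond:
S_c = H/(1+e₀)·[C_r·log₁₀(σ'_p/σ'_0) + C_c·log₁₀(σ'_f/σ'_p)]
    = 6.5/2.07 × [0.051×log₁₀(73/68.34) + 0.25×log₁₀(81.306/73)]
    = 3.1401 × [0.001461 + 0.0117] = 0.04133 m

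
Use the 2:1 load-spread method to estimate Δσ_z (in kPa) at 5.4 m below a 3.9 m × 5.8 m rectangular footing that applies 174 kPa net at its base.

By the 2:1 method the load spreads at 1 horizontal : 2 vertical, so at depth z the loaded area has grown by z in each plan dimension:
Δσ = qBL/((B+z)(L+z)) = 174×3.9×5.8/((3.9+5.4)(5.8+5.4)) = 37.787 kPa

Δσ_z ≈ 37.8 kPa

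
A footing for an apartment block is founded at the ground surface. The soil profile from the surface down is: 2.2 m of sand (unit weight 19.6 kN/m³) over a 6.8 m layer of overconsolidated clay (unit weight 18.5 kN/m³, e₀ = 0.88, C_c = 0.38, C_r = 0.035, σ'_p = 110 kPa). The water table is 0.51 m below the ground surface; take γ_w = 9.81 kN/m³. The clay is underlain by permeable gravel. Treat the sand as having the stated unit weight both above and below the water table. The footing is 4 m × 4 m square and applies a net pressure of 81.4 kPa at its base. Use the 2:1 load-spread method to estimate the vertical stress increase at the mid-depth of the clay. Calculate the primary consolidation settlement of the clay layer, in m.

Mid-depth of clay below the ground surface: z = 2.2 + 6.8/2 = 5.6 m.
Total vertical stress at mid-clay: σ_v = 19.6×2.2 + 18.5×3.4 = 106.02 kPa.
Pore pressure: u = 9.81×(5.6 − 0.51) = 49.933 kPa.
Initial effective stress: σ'_0 = σ_v − u = 106.02 − 49.933 = 56.087 kPa.
Stress increase at mid-clay by the 2:1 spreading method:
Δσ = qBL/((B+z)(L+z)) = 81.4×4×4/((4+5.6)(4+5.6)) = 14.132 kPa
Final effective stress: σ'_f = 56.087 + 14.132 = 70.219 kPa.
σ'_f = 70.219 ≤ σ'_p = 110 kPa, so the clay remains overconsolidated and only the recompression index applies:
S_c = C_r·H/(1+e₀)·log₁₀(σ'_f/σ'_0) = 0.035×6.8/1.88×log₁₀(70.219/56.087)
    = 0.1266 × 0.097592 = 0.01235 m

S_c ≈ 0.0124 m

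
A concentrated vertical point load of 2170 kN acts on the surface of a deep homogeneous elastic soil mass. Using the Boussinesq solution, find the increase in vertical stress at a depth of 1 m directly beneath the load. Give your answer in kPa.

Δσ_z ≈ 1040 kPa

Boussinesq vertical stress below a point load on an elastic half-space:
Δσ_z = 3P/(2πz²) · [1 + (r/z)²]^(−5/2)
r/z = 0/1 = 0; [1+(r/z)²]^(−5/2) = 1.
Δσ_z = 3×2170/(2π×1²) × 1 = 1036.1 × 1 = 1036 kPa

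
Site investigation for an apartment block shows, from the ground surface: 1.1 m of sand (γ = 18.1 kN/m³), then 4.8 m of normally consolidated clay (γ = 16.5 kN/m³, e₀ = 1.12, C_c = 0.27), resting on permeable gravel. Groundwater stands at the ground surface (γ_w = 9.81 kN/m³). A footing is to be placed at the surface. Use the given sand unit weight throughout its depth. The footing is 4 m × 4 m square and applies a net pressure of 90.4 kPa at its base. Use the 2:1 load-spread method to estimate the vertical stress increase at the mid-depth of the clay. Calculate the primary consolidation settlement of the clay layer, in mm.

Mid-depth of clay below the ground surface: z = 1.1 + 4.8/2 = 3.5 m.
Total vertical stress at mid-clay: σ_v = 18.1×1.1 + 16.5×2.4 = 59.51 kPa.
Pore pressure: u = 9.81×(3.5 − 0) = 34.335 kPa.
Initial effective stress: σ'_0 = σ_v − u = 59.51 − 34.335 = 25.175 kPa.
Stress increase at mid-clay by the 2:1 spreading method:
Δσ = qBL/((B+z)(L+z)) = 90.4×4×4/((4+3.5)(4+3.5)) = 25.714 kPa
Final effective stress: σ'_f = σ'_0 + Δσ = 25.175 + 25.714 = 50.889 kPa.
Normally consolidated clay, so the full stress increment lies on the virgin compression line:
S_c = C_c·H/(1+e₀)·log₁₀(σ'_f/σ'_0) = 0.27×4.8/(1+1.12)×log₁₀(50.889/25.175)
    = 0.61132 × 0.30565 = 0.1868 m

S_c ≈ 187 mm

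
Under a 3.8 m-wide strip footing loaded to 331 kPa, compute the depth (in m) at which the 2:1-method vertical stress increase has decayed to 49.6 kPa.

2:1 spreading — at depth z the loaded area has grown by z in each plan dimension:
qB/(B+z) = Δσ_z ⇒ z = qB/Δσ_z − B = 331×3.8/49.6 − 3.8 = 21.56 m

z ≈ 21.6 m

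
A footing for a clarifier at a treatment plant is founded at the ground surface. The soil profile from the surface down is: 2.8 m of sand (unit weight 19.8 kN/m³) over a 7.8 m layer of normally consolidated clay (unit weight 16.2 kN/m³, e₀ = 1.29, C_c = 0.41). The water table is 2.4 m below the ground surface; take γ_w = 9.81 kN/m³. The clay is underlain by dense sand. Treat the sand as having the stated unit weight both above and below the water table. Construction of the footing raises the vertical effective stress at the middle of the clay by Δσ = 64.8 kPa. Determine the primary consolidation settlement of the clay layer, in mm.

Mid-depth of clay below the ground surface: z = 2.8 + 7.8/2 = 6.7 m.
Total vertical stress at mid-clay: σ_v = 19.8×2.8 + 16.2×3.9 = 118.62 kPa.
Pore pressure: u = 9.81×(6.7 − 2.4) = 42.183 kPa.
Initial effective stress: σ'_0 = σ_v − u = 118.62 − 42.183 = 76.437 kPa.
Final effective stress: σ'_f = σ'_0 + Δσ = 76.437 + 64.8 = 141.24 kPa.
Normally consolidated clay, so the full stress increment lies on the virgin compression line:
S_c = C_c·H/(1+e₀)·log₁₀(σ'_f/σ'_0) = 0.41×7.8/(1+1.29)×log₁₀(141.24/76.437)
    = 1.3965 × 0.26665 = 0.3724 m

S_c ≈ 372 mm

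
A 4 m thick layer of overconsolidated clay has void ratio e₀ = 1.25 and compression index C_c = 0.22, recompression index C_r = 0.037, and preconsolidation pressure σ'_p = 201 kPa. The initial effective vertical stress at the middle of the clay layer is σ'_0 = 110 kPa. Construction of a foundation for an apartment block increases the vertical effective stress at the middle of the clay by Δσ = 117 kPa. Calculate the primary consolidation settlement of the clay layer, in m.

S_c ≈ 0.0379 m

Final effective stress: σ'_f = 110 + 117 = 227 kPa.
σ'_f = 227 > σ'_p = 201 kPa, so the stress path crosses the preconsolidation pressure — recompression up to σ'_p, then virgin compression beyond:
S_c = H/(1+e₀)·[C_r·log₁₀(σ'_p/σ'_0) + C_c·log₁₀(σ'_f/σ'_p)]
    = 4/2.25 × [0.037×log₁₀(201/110) + 0.22×log₁₀(227/201)]
    = 1.7778 × [0.0096867 + 0.011623] = 0.03788 m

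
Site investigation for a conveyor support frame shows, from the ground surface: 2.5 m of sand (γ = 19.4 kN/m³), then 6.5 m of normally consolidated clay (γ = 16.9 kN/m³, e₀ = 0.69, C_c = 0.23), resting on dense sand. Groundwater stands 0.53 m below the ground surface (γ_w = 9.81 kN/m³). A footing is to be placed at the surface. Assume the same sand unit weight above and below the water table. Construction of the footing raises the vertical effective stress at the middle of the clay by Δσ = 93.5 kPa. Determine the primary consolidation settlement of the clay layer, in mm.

S_c ≈ 394 mm

Mid-depth of clay below the ground surface: z = 2.5 + 6.5/2 = 5.75 m.
Total vertical stress at mid-clay: σ_v = 19.4×2.5 + 16.9×3.25 = 103.42 kPa.
Pore pressure: u = 9.81×(5.75 − 0.53) = 51.208 kPa.
Initial effective stress: σ'_0 = σ_v − u = 103.42 − 51.208 = 52.212 kPa.
Final effective stress: σ'_f = σ'_0 + Δσ = 52.212 + 93.5 = 145.71 kPa.
Normally consolidated clay, so the full stress increment lies on the virgin compression line:
S_c = C_c·H/(1+e₀)·log₁₀(σ'_f/σ'_0) = 0.23×6.5/(1+0.69)×log₁₀(145.71/52.212)
    = 0.88462 × 0.44572 = 0.3943 m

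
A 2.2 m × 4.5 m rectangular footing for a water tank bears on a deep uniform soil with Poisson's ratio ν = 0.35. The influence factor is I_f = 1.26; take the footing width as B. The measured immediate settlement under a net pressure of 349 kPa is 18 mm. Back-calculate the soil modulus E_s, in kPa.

S_e = q·B·(1−ν²)/E_s · I_f  ⇒  E_s = q·B·(1−ν²)·I_f / S_e.
E_s = 349 × 2.2 × 0.8775 × 1.26 / 0.018 = 47160 kPa

E_s ≈ 47200 kPa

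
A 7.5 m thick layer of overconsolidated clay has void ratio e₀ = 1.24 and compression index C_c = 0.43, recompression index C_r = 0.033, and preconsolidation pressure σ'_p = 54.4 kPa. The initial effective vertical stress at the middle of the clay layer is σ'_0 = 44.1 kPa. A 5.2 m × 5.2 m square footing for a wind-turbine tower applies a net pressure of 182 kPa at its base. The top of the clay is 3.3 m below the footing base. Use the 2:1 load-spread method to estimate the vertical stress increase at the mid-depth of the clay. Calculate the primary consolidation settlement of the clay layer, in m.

S_c ≈ 0.226 m

Mid-depth of clay below the footing base: z = 3.3 + 7.5/2 = 7.05 m.
Stress increase at mid-clay by the 2:1 spreading method:
Δσ = qBL/((B+z)(L+z)) = 182×5.2×5.2/((5.2+7.05)(5.2+7.05)) = 32.795 kPa
Final effective stress: σ'_f = 44.1 + 32.795 = 76.895 kPa.
σ'_f = 76.895 > σ'_p = 54.4 kPa, so the stress path crosses the preconsolidation pressure — recompression up to σ'_p, then virgin compression beyond:
S_c = H/(1+e₀)·[C_r·log₁₀(σ'_p/σ'_0) + C_c·log₁₀(σ'_f/σ'_p)]
    = 7.5/2.24 × [0.033×log₁₀(54.4/44.1) + 0.43×log₁₀(76.895/54.4)]
    = 3.3482 × [0.0030083 + 0.064629] = 0.2265 m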